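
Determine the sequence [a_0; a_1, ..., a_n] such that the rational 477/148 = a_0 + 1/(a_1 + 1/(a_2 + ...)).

[3; 4, 2, 16]

Run the Euclidean algorithm on 477 and 148; the successive quotients are the partial quotients a_0, a_1, ... (each step inverts the fractional part left over by the previous one):
  477 = 3*148 + 33, so a_0 = 3.
  148 = 4*33 + 16, so a_1 = 4.
  33 = 2*16 + 1, so a_2 = 2.
  16 = 16*1 + 0, so a_3 = 16.
The remainder reaches 0 after 4 divisions, so the expansion has 4 partial quotients, read off in order.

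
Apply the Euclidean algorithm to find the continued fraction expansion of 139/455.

[0; 3, 3, 1, 1, 1, 12]

Run the Euclidean algorithm on 139 and 455; the successive quotients are the partial quotients a_0, a_1, ... (each step inverts the fractional part left over by the previous one):
  139 = 0*455 + 139, so a_0 = 0.
  455 = 3*139 + 38, so a_1 = 3.
  139 = 3*38 + 25, so a_2 = 3.
  38 = 1*25 + 13, so a_3 = 1.
  25 = 1*13 + 12, so a_4 = 1.
  13 = 1*12 + 1, so a_5 = 1.
  12 = 12*1 + 0, so a_6 = 12.
The remainder reaches 0 after 7 divisions, so the expansion has 7 partial quotients, read off in order.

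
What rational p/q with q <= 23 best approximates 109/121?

9/10

Expand x = 109/121 as a continued fraction with the Euclidean algorithm:
  109 = 0*121 + 109, so a_0 = 0.
  121 = 1*109 + 12, so a_1 = 1.
  109 = 9*12 + 1, so a_2 = 9.
  12 = 12*1 + 0, so a_3 = 12.
so x = [0; 1, 9, 12].
Convergents (p_i = a_i*p_{i-1} + p_{i-2}, q_i = a_i*q_{i-1} + q_{i-2} with p_{-2}=0, p_{-1}=1, q_{-2}=1, q_{-1}=0), until the denominator exceeds 23:
  i=0: a_0=0, p_0 = 0*1 + 0 = 0, q_0 = 0*0 + 1 = 1.
  i=1: a_1=1, p_1 = 1*0 + 1 = 1, q_1 = 1*1 + 0 = 1.
  i=2: a_2=9, p_2 = 9*1 + 0 = 9, q_2 = 9*1 + 1 = 10.
  i=3: a_3=12, p_3 = 12*9 + 1 = 109, q_3 = 12*10 + 1 = 121.
q_3 = 121 > 23, so the last convergent with denominator <= 23 is p_2/q_2 = 9/10.
The closest fraction with denominator <= 23 is either p_2/q_2 or the intermediate fraction (k*p_2 + p_1)/(k*q_2 + q_1) with the largest k >= 1 whose denominator stays <= 23; these approach x as k grows, and every other convergent or intermediate fraction in range is farther away.
Largest k: floor((23 - q_1)/q_2) = floor((23 - 1)/10) = 2.
That gives (2*9 + 1)/(2*10 + 1) = 19/21.
Compare the errors: |x - 9/10| = |109*10 - 9*121|/(121*10) = 1/1210, and |x - 19/21| = |109*21 - 19*121|/(121*21) = 10/2541.
Cross-multiplying, 1*2541 = 2541 < 12100 = 10*1210, so 1/1210 is smaller: the convergent 9/10 is closer to x than 19/21.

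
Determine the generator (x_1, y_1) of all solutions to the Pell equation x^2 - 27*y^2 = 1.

First expand sqrt(27) as a continued fraction. With x_i = (sqrt(27) + m_i)/d_i and (m_0, d_0) = (0, 1): a_0 = floor(sqrt(27)) = 5, since 5^2 = 25 <= 27 < 36 = 6^2.
Iterate m_{i+1} = d_i*a_i - m_i, d_{i+1} = (27 - m_{i+1}^2)/d_i, a_{i+1} = floor((a_0 + m_{i+1})/d_{i+1}):
  m_1 = 1*5 - 0 = 5, d_1 = (27 - 5^2)/1 = 2/1 = 2, a_1 = floor((5 + 5)/2) = 5.
  m_2 = 2*5 - 5 = 5, d_2 = (27 - 5^2)/2 = 2/2 = 1, a_2 = floor((5 + 5)/1) = 10.
  m_3 = 1*10 - 5 = 5, d_3 = (27 - 5^2)/1 = 2/1 = 2: (m_3, d_3) = (m_1, d_1) = (5, 2), so from here the quotients repeat a_1, a_2; the period length is 2.
So sqrt(27) = [5; (5, 10)] with period length k = 2.
k is even, so the fundamental solution of x^2 - 27y^2 = 1 is (p_{k-1}, q_{k-1}) = (p_1, q_1); compute convergents through index 1.
Convergents (p_i = a_i*p_{i-1} + p_{i-2}, q_i = a_i*q_{i-1} + q_{i-2} with p_{-2}=0, p_{-1}=1, q_{-2}=1, q_{-1}=0):
  i=0: a_0=5, p_0 = 5*1 + 0 = 5, q_0 = 5*0 + 1 = 1.
  i=1: a_1=5, p_1 = 5*5 + 1 = 26, q_1 = 5*1 + 0 = 5.
Check: 26^2 - 27*5^2 = 676 - 675 = 1, so (x, y) = (26, 5) solves the equation, and by the theorem it is the least positive solution.

(x, y) = (26, 5)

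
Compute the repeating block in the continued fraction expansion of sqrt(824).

Write x_i = (sqrt(824) + m_i)/d_i with (m_0, d_0) = (0, 1). a_0 = floor(sqrt(824)) = 28, since 28^2 = 784 <= 824 < 841 = 29^2.
Iterate m_{i+1} = d_i*a_i - m_i, d_{i+1} = (824 - m_{i+1}^2)/d_i, a_{i+1} = floor((a_0 + m_{i+1})/d_{i+1}):
  m_1 = 1*28 - 0 = 28, d_1 = (824 - 28^2)/1 = 40/1 = 40, a_1 = floor((28 + 28)/40) = 1.
  m_2 = 40*1 - 28 = 12, d_2 = (824 - 12^2)/40 = 680/40 = 17, a_2 = floor((28 + 12)/17) = 2.
  m_3 = 17*2 - 12 = 22, d_3 = (824 - 22^2)/17 = 340/17 = 20, a_3 = floor((28 + 22)/20) = 2.
  m_4 = 20*2 - 22 = 18, d_4 = (824 - 18^2)/20 = 500/20 = 25, a_4 = floor((28 + 18)/25) = 1.
  m_5 = 25*1 - 18 = 7, d_5 = (824 - 7^2)/25 = 775/25 = 31, a_5 = floor((28 + 7)/31) = 1.
  m_6 = 31*1 - 7 = 24, d_6 = (824 - 24^2)/31 = 248/31 = 8, a_6 = floor((28 + 24)/8) = 6.
  m_7 = 8*6 - 24 = 24, d_7 = (824 - 24^2)/8 = 248/8 = 31, a_7 = floor((28 + 24)/31) = 1.
  m_8 = 31*1 - 24 = 7, d_8 = (824 - 7^2)/31 = 775/31 = 25, a_8 = floor((28 + 7)/25) = 1.
  m_9 = 25*1 - 7 = 18, d_9 = (824 - 18^2)/25 = 500/25 = 20, a_9 = floor((28 + 18)/20) = 2.
  m_10 = 20*2 - 18 = 22, d_10 = (824 - 22^2)/20 = 340/20 = 17, a_10 = floor((28 + 22)/17) = 2.
  m_11 = 17*2 - 22 = 12, d_11 = (824 - 12^2)/17 = 680/17 = 40, a_11 = floor((28 + 12)/40) = 1.
  m_12 = 40*1 - 12 = 28, d_12 = (824 - 28^2)/40 = 40/40 = 1, a_12 = floor((28 + 28)/1) = 56.
  m_13 = 1*56 - 28 = 28, d_13 = (824 - 28^2)/1 = 40/1 = 40: (m_13, d_13) = (m_1, d_1) = (28, 40), so from here the quotients repeat a_1, ..., a_12; the period length is 12.
Hence the expansion of sqrt(824) is a_0 = 28 followed by the repeating block 1, 2, 2, 1, 1, 6, 1, 1, 2, 2, 1, 56 (period 12).

[28; (1, 2, 2, 1, 1, 6, 1, 1, 2, 2, 1, 56)]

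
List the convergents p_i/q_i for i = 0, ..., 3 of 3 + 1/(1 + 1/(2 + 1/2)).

Using the convergent recurrence p_i = a_i*p_{i-1} + p_{i-2}, q_i = a_i*q_{i-1} + q_{i-2} with p_{-2}=0, p_{-1}=1, q_{-2}=1, q_{-1}=0:
  i=0: a_0=3, p_0 = 3*1 + 0 = 3, q_0 = 3*0 + 1 = 1.
  i=1: a_1=1, p_1 = 1*3 + 1 = 4, q_1 = 1*1 + 0 = 1.
  i=2: a_2=2, p_2 = 2*4 + 3 = 11, q_2 = 2*1 + 1 = 3.
  i=3: a_3=2, p_3 = 2*11 + 4 = 26, q_3 = 2*3 + 1 = 7.

3/1, 4/1, 11/3, 26/7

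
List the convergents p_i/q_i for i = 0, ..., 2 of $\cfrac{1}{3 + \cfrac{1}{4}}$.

0/1, 1/3, 4/13

Using the convergent recurrence p_i = a_i*p_{i-1} + p_{i-2}, q_i = a_i*q_{i-1} + q_{i-2} with p_{-2}=0, p_{-1}=1, q_{-2}=1, q_{-1}=0:
  i=0: a_0=0, p_0 = 0*1 + 0 = 0, q_0 = 0*0 + 1 = 1.
  i=1: a_1=3, p_1 = 3*0 + 1 = 1, q_1 = 3*1 + 0 = 3.
  i=2: a_2=4, p_2 = 4*1 + 0 = 4, q_2 = 4*3 + 1 = 13.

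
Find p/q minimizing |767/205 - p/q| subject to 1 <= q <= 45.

Expand x = 767/205 as a continued fraction with the Euclidean algorithm:
  767 = 3*205 + 152, so a_0 = 3.
  205 = 1*152 + 53, so a_1 = 1.
  152 = 2*53 + 46, so a_2 = 2.
  53 = 1*46 + 7, so a_3 = 1.
  46 = 6*7 + 4, so a_4 = 6.
  7 = 1*4 + 3, so a_5 = 1.
  4 = 1*3 + 1, so a_6 = 1.
  3 = 3*1 + 0, so a_7 = 3.
so x = [3; 1, 2, 1, 6, 1, 1, 3].
Convergents (p_i = a_i*p_{i-1} + p_{i-2}, q_i = a_i*q_{i-1} + q_{i-2} with p_{-2}=0, p_{-1}=1, q_{-2}=1, q_{-1}=0), until the denominator exceeds 45:
  i=0: a_0=3, p_0 = 3*1 + 0 = 3, q_0 = 3*0 + 1 = 1.
  i=1: a_1=1, p_1 = 1*3 + 1 = 4, q_1 = 1*1 + 0 = 1.
  i=2: a_2=2, p_2 = 2*4 + 3 = 11, q_2 = 2*1 + 1 = 3.
  i=3: a_3=1, p_3 = 1*11 + 4 = 15, q_3 = 1*3 + 1 = 4.
  i=4: a_4=6, p_4 = 6*15 + 11 = 101, q_4 = 6*4 + 3 = 27.
  i=5: a_5=1, p_5 = 1*101 + 15 = 116, q_5 = 1*27 + 4 = 31.
  i=6: a_6=1, p_6 = 1*116 + 101 = 217, q_6 = 1*31 + 27 = 58.
q_6 = 58 > 45, so the last convergent with denominator <= 45 is p_5/q_5 = 116/31.
The closest fraction with denominator <= 45 is either p_5/q_5 or the intermediate fraction (k*p_5 + p_4)/(k*q_5 + q_4) with the largest k >= 1 whose denominator stays <= 45; these approach x as k grows, and every other convergent or intermediate fraction in range is farther away.
Largest k: floor((45 - q_4)/q_5) = floor((45 - 27)/31) = 0.
Since k = 0, no intermediate fraction beyond p_5/q_5 has denominator <= 45, so the convergent 116/31 is the closest (its error is |767*31 - 116*205|/(205*31) = 3/6355).

116/31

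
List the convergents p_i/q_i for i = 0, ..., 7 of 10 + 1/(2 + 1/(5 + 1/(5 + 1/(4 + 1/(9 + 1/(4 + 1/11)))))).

10/1, 21/2, 115/11, 596/57, 2499/239, 23087/2208, 94847/9071, 1066404/101989

Using the convergent recurrence p_i = a_i*p_{i-1} + p_{i-2}, q_i = a_i*q_{i-1} + q_{i-2} with p_{-2}=0, p_{-1}=1, q_{-2}=1, q_{-1}=0:
  i=0: a_0=10, p_0 = 10*1 + 0 = 10, q_0 = 10*0 + 1 = 1.
  i=1: a_1=2, p_1 = 2*10 + 1 = 21, q_1 = 2*1 + 0 = 2.
  i=2: a_2=5, p_2 = 5*21 + 10 = 115, q_2 = 5*2 + 1 = 11.
  i=3: a_3=5, p_3 = 5*115 + 21 = 596, q_3 = 5*11 + 2 = 57.
  i=4: a_4=4, p_4 = 4*596 + 115 = 2499, q_4 = 4*57 + 11 = 239.
  i=5: a_5=9, p_5 = 9*2499 + 596 = 23087, q_5 = 9*239 + 57 = 2208.
  i=6: a_6=4, p_6 = 4*23087 + 2499 = 94847, q_6 = 4*2208 + 239 = 9071.
  i=7: a_7=11, p_7 = 11*94847 + 23087 = 1066404, q_7 = 11*9071 + 2208 = 101989.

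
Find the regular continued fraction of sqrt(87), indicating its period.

Write x_i = (sqrt(87) + m_i)/d_i with (m_0, d_0) = (0, 1). a_0 = floor(sqrt(87)) = 9, since 9^2 = 81 <= 87 < 100 = 10^2.
Iterate m_{i+1} = d_i*a_i - m_i, d_{i+1} = (87 - m_{i+1}^2)/d_i, a_{i+1} = floor((a_0 + m_{i+1})/d_{i+1}):
  m_1 = 1*9 - 0 = 9, d_1 = (87 - 9^2)/1 = 6/1 = 6, a_1 = floor((9 + 9)/6) = 3.
  m_2 = 6*3 - 9 = 9, d_2 = (87 - 9^2)/6 = 6/6 = 1, a_2 = floor((9 + 9)/1) = 18.
  m_3 = 1*18 - 9 = 9, d_3 = (87 - 9^2)/1 = 6/1 = 6: (m_3, d_3) = (m_1, d_1) = (9, 6), so from here the quotients repeat a_1, a_2; the period length is 2.
Hence the expansion of sqrt(87) is a_0 = 9 followed by the repeating block 3, 18 (period 2).

[9; (3, 18)]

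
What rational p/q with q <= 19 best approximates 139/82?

Expand x = 139/82 as a continued fraction with the Euclidean algorithm:
  139 = 1*82 + 57, so a_0 = 1.
  82 = 1*57 + 25, so a_1 = 1.
  57 = 2*25 + 7, so a_2 = 2.
  25 = 3*7 + 4, so a_3 = 3.
  7 = 1*4 + 3, so a_4 = 1.
  4 = 1*3 + 1, so a_5 = 1.
  3 = 3*1 + 0, so a_6 = 3.
so x = [1; 1, 2, 3, 1, 1, 3].
Convergents (p_i = a_i*p_{i-1} + p_{i-2}, q_i = a_i*q_{i-1} + q_{i-2} with p_{-2}=0, p_{-1}=1, q_{-2}=1, q_{-1}=0), until the denominator exceeds 19:
  i=0: a_0=1, p_0 = 1*1 + 0 = 1, q_0 = 1*0 + 1 = 1.
  i=1: a_1=1, p_1 = 1*1 + 1 = 2, q_1 = 1*1 + 0 = 1.
  i=2: a_2=2, p_2 = 2*2 + 1 = 5, q_2 = 2*1 + 1 = 3.
  i=3: a_3=3, p_3 = 3*5 + 2 = 17, q_3 = 3*3 + 1 = 10.
  i=4: a_4=1, p_4 = 1*17 + 5 = 22, q_4 = 1*10 + 3 = 13.
  i=5: a_5=1, p_5 = 1*22 + 17 = 39, q_5 = 1*13 + 10 = 23.
q_5 = 23 > 19, so the last convergent with denominator <= 19 is p_4/q_4 = 22/13.
The closest fraction with denominator <= 19 is either p_4/q_4 or the intermediate fraction (k*p_4 + p_3)/(k*q_4 + q_3) with the largest k >= 1 whose denominator stays <= 19; these approach x as k grows, and every other convergent or intermediate fraction in range is farther away.
Largest k: floor((19 - q_3)/q_4) = floor((19 - 10)/13) = 0.
Since k = 0, no intermediate fraction beyond p_4/q_4 has denominator <= 19, so the convergent 22/13 is the closest (its error is |139*13 - 22*82|/(82*13) = 3/1066).

22/13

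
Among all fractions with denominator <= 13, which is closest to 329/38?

Expand x = 329/38 as a continued fraction with the Euclidean algorithm:
  329 = 8*38 + 25, so a_0 = 8.
  38 = 1*25 + 13, so a_1 = 1.
  25 = 1*13 + 12, so a_2 = 1.
  13 = 1*12 + 1, so a_3 = 1.
  12 = 12*1 + 0, so a_4 = 12.
so x = [8; 1, 1, 1, 12].
Convergents (p_i = a_i*p_{i-1} + p_{i-2}, q_i = a_i*q_{i-1} + q_{i-2} with p_{-2}=0, p_{-1}=1, q_{-2}=1, q_{-1}=0), until the denominator exceeds 13:
  i=0: a_0=8, p_0 = 8*1 + 0 = 8, q_0 = 8*0 + 1 = 1.
  i=1: a_1=1, p_1 = 1*8 + 1 = 9, q_1 = 1*1 + 0 = 1.
  i=2: a_2=1, p_2 = 1*9 + 8 = 17, q_2 = 1*1 + 1 = 2.
  i=3: a_3=1, p_3 = 1*17 + 9 = 26, q_3 = 1*2 + 1 = 3.
  i=4: a_4=12, p_4 = 12*26 + 17 = 329, q_4 = 12*3 + 2 = 38.
q_4 = 38 > 13, so the last convergent with denominator <= 13 is p_3/q_3 = 26/3.
The closest fraction with denominator <= 13 is either p_3/q_3 or the intermediate fraction (k*p_3 + p_2)/(k*q_3 + q_2) with the largest k >= 1 whose denominator stays <= 13; these approach x as k grows, and every other convergent or intermediate fraction in range is farther away.
Largest k: floor((13 - q_2)/q_3) = floor((13 - 2)/3) = 3.
That gives (3*26 + 17)/(3*3 + 2) = 95/11.
Compare the errors: |x - 26/3| = |329*3 - 26*38|/(38*3) = 1/114, and |x - 95/11| = |329*11 - 95*38|/(38*11) = 9/418.
Cross-multiplying, 1*418 = 418 < 1026 = 9*114, so 1/114 is smaller: the convergent 26/3 is closer to x than 95/11.

26/3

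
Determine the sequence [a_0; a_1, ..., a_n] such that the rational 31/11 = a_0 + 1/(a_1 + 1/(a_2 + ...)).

Run the Euclidean algorithm on 31 and 11; the successive quotients are the partial quotients a_0, a_1, ... (each step inverts the fractional part left over by the previous one):
  31 = 2*11 + 9, so a_0 = 2.
  11 = 1*9 + 2, so a_1 = 1.
  9 = 4*2 + 1, so a_2 = 4.
  2 = 2*1 + 0, so a_3 = 2.
The remainder reaches 0 after 4 divisions, so the expansion has 4 partial quotients, read off in order.

[2; 1, 4, 2]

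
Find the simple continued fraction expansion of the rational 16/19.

[0; 1, 5, 3]

Run the Euclidean algorithm on 16 and 19; the successive quotients are the partial quotients a_0, a_1, ... (each step inverts the fractional part left over by the previous one):
  16 = 0*19 + 16, so a_0 = 0.
  19 = 1*16 + 3, so a_1 = 1.
  16 = 5*3 + 1, so a_2 = 5.
  3 = 3*1 + 0, so a_3 = 3.
The remainder reaches 0 after 4 divisions, so the expansion has 4 partial quotients, read off in order.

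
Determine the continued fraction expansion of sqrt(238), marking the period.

Write x_i = (sqrt(238) + m_i)/d_i with (m_0, d_0) = (0, 1). a_0 = floor(sqrt(238)) = 15, since 15^2 = 225 <= 238 < 256 = 16^2.
Iterate m_{i+1} = d_i*a_i - m_i, d_{i+1} = (238 - m_{i+1}^2)/d_i, a_{i+1} = floor((a_0 + m_{i+1})/d_{i+1}):
  m_1 = 1*15 - 0 = 15, d_1 = (238 - 15^2)/1 = 13/1 = 13, a_1 = floor((15 + 15)/13) = 2.
  m_2 = 13*2 - 15 = 11, d_2 = (238 - 11^2)/13 = 117/13 = 9, a_2 = floor((15 + 11)/9) = 2.
  m_3 = 9*2 - 11 = 7, d_3 = (238 - 7^2)/9 = 189/9 = 21, a_3 = floor((15 + 7)/21) = 1.
  m_4 = 21*1 - 7 = 14, d_4 = (238 - 14^2)/21 = 42/21 = 2, a_4 = floor((15 + 14)/2) = 14.
  m_5 = 2*14 - 14 = 14, d_5 = (238 - 14^2)/2 = 42/2 = 21, a_5 = floor((15 + 14)/21) = 1.
  m_6 = 21*1 - 14 = 7, d_6 = (238 - 7^2)/21 = 189/21 = 9, a_6 = floor((15 + 7)/9) = 2.
  m_7 = 9*2 - 7 = 11, d_7 = (238 - 11^2)/9 = 117/9 = 13, a_7 = floor((15 + 11)/13) = 2.
  m_8 = 13*2 - 11 = 15, d_8 = (238 - 15^2)/13 = 13/13 = 1, a_8 = floor((15 + 15)/1) = 30.
  m_9 = 1*30 - 15 = 15, d_9 = (238 - 15^2)/1 = 13/1 = 13: (m_9, d_9) = (m_1, d_1) = (15, 13), so from here the quotients repeat a_1, ..., a_8; the period length is 8.
Hence the expansion of sqrt(238) is a_0 = 15 followed by the repeating block 2, 2, 1, 14, 1, 2, 2, 30 (period 8).

[15; (2, 2, 1, 14, 1, 2, 2, 30)]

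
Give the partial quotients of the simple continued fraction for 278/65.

Run the Euclidean algorithm on 278 and 65; the successive quotients are the partial quotients a_0, a_1, ... (each step inverts the fractional part left over by the previous one):
  278 = 4*65 + 18, so a_0 = 4.
  65 = 3*18 + 11, so a_1 = 3.
  18 = 1*11 + 7, so a_2 = 1.
  11 = 1*7 + 4, so a_3 = 1.
  7 = 1*4 + 3, so a_4 = 1.
  4 = 1*3 + 1, so a_5 = 1.
  3 = 3*1 + 0, so a_6 = 3.
The remainder reaches 0 after 7 divisions, so the expansion has 7 partial quotients, read off in order.

[4; 3, 1, 1, 1, 1, 3]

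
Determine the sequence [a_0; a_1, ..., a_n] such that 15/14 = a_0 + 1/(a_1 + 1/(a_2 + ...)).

[1; 14]

Run the Euclidean algorithm on 15 and 14; the successive quotients are the partial quotients a_0, a_1, ... (each step inverts the fractional part left over by the previous one):
  15 = 1*14 + 1, so a_0 = 1.
  14 = 14*1 + 0, so a_1 = 14.
The remainder reaches 0 after 2 divisions, so the expansion has 2 partial quotients, read off in order.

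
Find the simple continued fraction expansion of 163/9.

[18; 9]

Run the Euclidean algorithm on 163 and 9; the successive quotients are the partial quotients a_0, a_1, ... (each step inverts the fractional part left over by the previous one):
  163 = 18*9 + 1, so a_0 = 18.
  9 = 9*1 + 0, so a_1 = 9.
The remainder reaches 0 after 2 divisions, so the expansion has 2 partial quotients, read off in order.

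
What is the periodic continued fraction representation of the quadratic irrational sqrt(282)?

Write x_i = (sqrt(282) + m_i)/d_i with (m_0, d_0) = (0, 1). a_0 = floor(sqrt(282)) = 16, since 16^2 = 256 <= 282 < 289 = 17^2.
Iterate m_{i+1} = d_i*a_i - m_i, d_{i+1} = (282 - m_{i+1}^2)/d_i, a_{i+1} = floor((a_0 + m_{i+1})/d_{i+1}):
  m_1 = 1*16 - 0 = 16, d_1 = (282 - 16^2)/1 = 26/1 = 26, a_1 = floor((16 + 16)/26) = 1.
  m_2 = 26*1 - 16 = 10, d_2 = (282 - 10^2)/26 = 182/26 = 7, a_2 = floor((16 + 10)/7) = 3.
  m_3 = 7*3 - 10 = 11, d_3 = (282 - 11^2)/7 = 161/7 = 23, a_3 = floor((16 + 11)/23) = 1.
  m_4 = 23*1 - 11 = 12, d_4 = (282 - 12^2)/23 = 138/23 = 6, a_4 = floor((16 + 12)/6) = 4.
  m_5 = 6*4 - 12 = 12, d_5 = (282 - 12^2)/6 = 138/6 = 23, a_5 = floor((16 + 12)/23) = 1.
  m_6 = 23*1 - 12 = 11, d_6 = (282 - 11^2)/23 = 161/23 = 7, a_6 = floor((16 + 11)/7) = 3.
  m_7 = 7*3 - 11 = 10, d_7 = (282 - 10^2)/7 = 182/7 = 26, a_7 = floor((16 + 10)/26) = 1.
  m_8 = 26*1 - 10 = 16, d_8 = (282 - 16^2)/26 = 26/26 = 1, a_8 = floor((16 + 16)/1) = 32.
  m_9 = 1*32 - 16 = 16, d_9 = (282 - 16^2)/1 = 26/1 = 26: (m_9, d_9) = (m_1, d_1) = (16, 26), so from here the quotients repeat a_1, ..., a_8; the period length is 8.
Hence the expansion of sqrt(282) is a_0 = 16 followed by the repeating block 1, 3, 1, 4, 1, 3, 1, 32 (period 8).

[16; (1, 3, 1, 4, 1, 3, 1, 32)]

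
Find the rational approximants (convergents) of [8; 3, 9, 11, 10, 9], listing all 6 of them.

Using the convergent recurrence p_i = a_i*p_{i-1} + p_{i-2}, q_i = a_i*q_{i-1} + q_{i-2} with p_{-2}=0, p_{-1}=1, q_{-2}=1, q_{-1}=0:
  i=0: a_0=8, p_0 = 8*1 + 0 = 8, q_0 = 8*0 + 1 = 1.
  i=1: a_1=3, p_1 = 3*8 + 1 = 25, q_1 = 3*1 + 0 = 3.
  i=2: a_2=9, p_2 = 9*25 + 8 = 233, q_2 = 9*3 + 1 = 28.
  i=3: a_3=11, p_3 = 11*233 + 25 = 2588, q_3 = 11*28 + 3 = 311.
  i=4: a_4=10, p_4 = 10*2588 + 233 = 26113, q_4 = 10*311 + 28 = 3138.
  i=5: a_5=9, p_5 = 9*26113 + 2588 = 237605, q_5 = 9*3138 + 311 = 28553.

8/1, 25/3, 233/28, 2588/311, 26113/3138, 237605/28553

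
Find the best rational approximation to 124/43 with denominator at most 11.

26/9

Expand x = 124/43 as a continued fraction with the Euclidean algorithm:
  124 = 2*43 + 38, so a_0 = 2.
  43 = 1*38 + 5, so a_1 = 1.
  38 = 7*5 + 3, so a_2 = 7.
  5 = 1*3 + 2, so a_3 = 1.
  3 = 1*2 + 1, so a_4 = 1.
  2 = 2*1 + 0, so a_5 = 2.
so x = [2; 1, 7, 1, 1, 2].
Convergents (p_i = a_i*p_{i-1} + p_{i-2}, q_i = a_i*q_{i-1} + q_{i-2} with p_{-2}=0, p_{-1}=1, q_{-2}=1, q_{-1}=0), until the denominator exceeds 11:
  i=0: a_0=2, p_0 = 2*1 + 0 = 2, q_0 = 2*0 + 1 = 1.
  i=1: a_1=1, p_1 = 1*2 + 1 = 3, q_1 = 1*1 + 0 = 1.
  i=2: a_2=7, p_2 = 7*3 + 2 = 23, q_2 = 7*1 + 1 = 8.
  i=3: a_3=1, p_3 = 1*23 + 3 = 26, q_3 = 1*8 + 1 = 9.
  i=4: a_4=1, p_4 = 1*26 + 23 = 49, q_4 = 1*9 + 8 = 17.
q_4 = 17 > 11, so the last convergent with denominator <= 11 is p_3/q_3 = 26/9.
The closest fraction with denominator <= 11 is either p_3/q_3 or the intermediate fraction (k*p_3 + p_2)/(k*q_3 + q_2) with the largest k >= 1 whose denominator stays <= 11; these approach x as k grows, and every other convergent or intermediate fraction in range is farther away.
Largest k: floor((11 - q_2)/q_3) = floor((11 - 8)/9) = 0.
Since k = 0, no intermediate fraction beyond p_3/q_3 has denominator <= 11, so the convergent 26/9 is the closest (its error is |124*9 - 26*43|/(43*9) = 2/387).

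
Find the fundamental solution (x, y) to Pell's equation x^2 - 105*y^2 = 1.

(x, y) = (41, 4)

First expand sqrt(105) as a continued fraction. With x_i = (sqrt(105) + m_i)/d_i and (m_0, d_0) = (0, 1): a_0 = floor(sqrt(105)) = 10, since 10^2 = 100 <= 105 < 121 = 11^2.
Iterate m_{i+1} = d_i*a_i - m_i, d_{i+1} = (105 - m_{i+1}^2)/d_i, a_{i+1} = floor((a_0 + m_{i+1})/d_{i+1}):
  m_1 = 1*10 - 0 = 10, d_1 = (105 - 10^2)/1 = 5/1 = 5, a_1 = floor((10 + 10)/5) = 4.
  m_2 = 5*4 - 10 = 10, d_2 = (105 - 10^2)/5 = 5/5 = 1, a_2 = floor((10 + 10)/1) = 20.
  m_3 = 1*20 - 10 = 10, d_3 = (105 - 10^2)/1 = 5/1 = 5: (m_3, d_3) = (m_1, d_1) = (10, 5), so from here the quotients repeat a_1, a_2; the period length is 2.
So sqrt(105) = [10; (4, 20)] with period length k = 2.
k is even, so the fundamental solution of x^2 - 105y^2 = 1 is (p_{k-1}, q_{k-1}) = (p_1, q_1); compute convergents through index 1.
Convergents (p_i = a_i*p_{i-1} + p_{i-2}, q_i = a_i*q_{i-1} + q_{i-2} with p_{-2}=0, p_{-1}=1, q_{-2}=1, q_{-1}=0):
  i=0: a_0=10, p_0 = 10*1 + 0 = 10, q_0 = 10*0 + 1 = 1.
  i=1: a_1=4, p_1 = 4*10 + 1 = 41, q_1 = 4*1 + 0 = 4.
Check: 41^2 - 105*4^2 = 1681 - 1680 = 1, so (x, y) = (41, 4) solves the equation, and by the theorem it is the least positive solution.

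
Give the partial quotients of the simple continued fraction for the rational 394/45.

Run the Euclidean algorithm on 394 and 45; the successive quotients are the partial quotients a_0, a_1, ... (each step inverts the fractional part left over by the previous one):
  394 = 8*45 + 34, so a_0 = 8.
  45 = 1*34 + 11, so a_1 = 1.
  34 = 3*11 + 1, so a_2 = 3.
  11 = 11*1 + 0, so a_3 = 11.
The remainder reaches 0 after 4 divisions, so the expansion has 4 partial quotients, read off in order.

[8; 1, 3, 11]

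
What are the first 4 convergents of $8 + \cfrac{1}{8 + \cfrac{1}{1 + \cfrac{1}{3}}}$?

8/1, 65/8, 73/9, 284/35

Using the convergent recurrence p_i = a_i*p_{i-1} + p_{i-2}, q_i = a_i*q_{i-1} + q_{i-2} with p_{-2}=0, p_{-1}=1, q_{-2}=1, q_{-1}=0:
  i=0: a_0=8, p_0 = 8*1 + 0 = 8, q_0 = 8*0 + 1 = 1.
  i=1: a_1=8, p_1 = 8*8 + 1 = 65, q_1 = 8*1 + 0 = 8.
  i=2: a_2=1, p_2 = 1*65 + 8 = 73, q_2 = 1*8 + 1 = 9.
  i=3: a_3=3, p_3 = 3*73 + 65 = 284, q_3 = 3*9 + 8 = 35.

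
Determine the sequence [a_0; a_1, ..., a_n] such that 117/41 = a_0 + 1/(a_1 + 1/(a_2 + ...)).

[2; 1, 5, 1, 5]

Run the Euclidean algorithm on 117 and 41; the successive quotients are the partial quotients a_0, a_1, ... (each step inverts the fractional part left over by the previous one):
  117 = 2*41 + 35, so a_0 = 2.
  41 = 1*35 + 6, so a_1 = 1.
  35 = 5*6 + 5, so a_2 = 5.
  6 = 1*5 + 1, so a_3 = 1.
  5 = 5*1 + 0, so a_4 = 5.
The remainder reaches 0 after 5 divisions, so the expansion has 5 partial quotients, read off in order.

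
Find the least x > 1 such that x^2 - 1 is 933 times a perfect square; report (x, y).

First expand sqrt(933) as a continued fraction. With x_i = (sqrt(933) + m_i)/d_i and (m_0, d_0) = (0, 1): a_0 = floor(sqrt(933)) = 30, since 30^2 = 900 <= 933 < 961 = 31^2.
Iterate m_{i+1} = d_i*a_i - m_i, d_{i+1} = (933 - m_{i+1}^2)/d_i, a_{i+1} = floor((a_0 + m_{i+1})/d_{i+1}):
  m_1 = 1*30 - 0 = 30, d_1 = (933 - 30^2)/1 = 33/1 = 33, a_1 = floor((30 + 30)/33) = 1.
  m_2 = 33*1 - 30 = 3, d_2 = (933 - 3^2)/33 = 924/33 = 28, a_2 = floor((30 + 3)/28) = 1.
  m_3 = 28*1 - 3 = 25, d_3 = (933 - 25^2)/28 = 308/28 = 11, a_3 = floor((30 + 25)/11) = 5.
  m_4 = 11*5 - 25 = 30, d_4 = (933 - 30^2)/11 = 33/11 = 3, a_4 = floor((30 + 30)/3) = 20.
  m_5 = 3*20 - 30 = 30, d_5 = (933 - 30^2)/3 = 33/3 = 11, a_5 = floor((30 + 30)/11) = 5.
  m_6 = 11*5 - 30 = 25, d_6 = (933 - 25^2)/11 = 308/11 = 28, a_6 = floor((30 + 25)/28) = 1.
  m_7 = 28*1 - 25 = 3, d_7 = (933 - 3^2)/28 = 924/28 = 33, a_7 = floor((30 + 3)/33) = 1.
  m_8 = 33*1 - 3 = 30, d_8 = (933 - 30^2)/33 = 33/33 = 1, a_8 = floor((30 + 30)/1) = 60.
  m_9 = 1*60 - 30 = 30, d_9 = (933 - 30^2)/1 = 33/1 = 33: (m_9, d_9) = (m_1, d_1) = (30, 33), so from here the quotients repeat a_1, ..., a_8; the period length is 8.
So sqrt(933) = [30; (1, 1, 5, 20, 5, 1, 1, 60)] with period length k = 8.
k is even, so the fundamental solution of x^2 - 933y^2 = 1 is (p_{k-1}, q_{k-1}) = (p_7, q_7); compute convergents through index 7.
Convergents (p_i = a_i*p_{i-1} + p_{i-2}, q_i = a_i*q_{i-1} + q_{i-2} with p_{-2}=0, p_{-1}=1, q_{-2}=1, q_{-1}=0):
  i=0: a_0=30, p_0 = 30*1 + 0 = 30, q_0 = 30*0 + 1 = 1.
  i=1: a_1=1, p_1 = 1*30 + 1 = 31, q_1 = 1*1 + 0 = 1.
  i=2: a_2=1, p_2 = 1*31 + 30 = 61, q_2 = 1*1 + 1 = 2.
  i=3: a_3=5, p_3 = 5*61 + 31 = 336, q_3 = 5*2 + 1 = 11.
  i=4: a_4=20, p_4 = 20*336 + 61 = 6781, q_4 = 20*11 + 2 = 222.
  i=5: a_5=5, p_5 = 5*6781 + 336 = 34241, q_5 = 5*222 + 11 = 1121.
  i=6: a_6=1, p_6 = 1*34241 + 6781 = 41022, q_6 = 1*1121 + 222 = 1343.
  i=7: a_7=1, p_7 = 1*41022 + 34241 = 75263, q_7 = 1*1343 + 1121 = 2464.
Check: 75263^2 - 933*2464^2 = 5664519169 - 5664519168 = 1, so (x, y) = (75263, 2464) solves the equation, and by the theorem it is the least positive solution.

(x, y) = (75263, 2464)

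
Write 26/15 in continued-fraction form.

Run the Euclidean algorithm on 26 and 15; the successive quotients are the partial quotients a_0, a_1, ... (each step inverts the fractional part left over by the previous one):
  26 = 1*15 + 11, so a_0 = 1.
  15 = 1*11 + 4, so a_1 = 1.
  11 = 2*4 + 3, so a_2 = 2.
  4 = 1*3 + 1, so a_3 = 1.
  3 = 3*1 + 0, so a_4 = 3.
The remainder reaches 0 after 5 divisions, so the expansion has 5 partial quotients, read off in order.

[1; 1, 2, 1, 3]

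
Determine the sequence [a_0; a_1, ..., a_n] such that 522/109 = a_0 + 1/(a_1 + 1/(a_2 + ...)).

Run the Euclidean algorithm on 522 and 109; the successive quotients are the partial quotients a_0, a_1, ... (each step inverts the fractional part left over by the previous one):
  522 = 4*109 + 86, so a_0 = 4.
  109 = 1*86 + 23, so a_1 = 1.
  86 = 3*23 + 17, so a_2 = 3.
  23 = 1*17 + 6, so a_3 = 1.
  17 = 2*6 + 5, so a_4 = 2.
  6 = 1*5 + 1, so a_5 = 1.
  5 = 5*1 + 0, so a_6 = 5.
The remainder reaches 0 after 7 divisions, so the expansion has 7 partial quotients, read off in order.

[4; 1, 3, 1, 2, 1, 5]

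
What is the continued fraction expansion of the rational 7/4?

[1; 1, 3]

Run the Euclidean algorithm on 7 and 4; the successive quotients are the partial quotients a_0, a_1, ... (each step inverts the fractional part left over by the previous one):
  7 = 1*4 + 3, so a_0 = 1.
  4 = 1*3 + 1, so a_1 = 1.
  3 = 3*1 + 0, so a_2 = 3.
The remainder reaches 0 after 3 divisions, so the expansion has 3 partial quotients, read off in order.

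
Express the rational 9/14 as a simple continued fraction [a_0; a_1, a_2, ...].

[0; 1, 1, 1, 4]

Run the Euclidean algorithm on 9 and 14; the successive quotients are the partial quotients a_0, a_1, ... (each step inverts the fractional part left over by the previous one):
  9 = 0*14 + 9, so a_0 = 0.
  14 = 1*9 + 5, so a_1 = 1.
  9 = 1*5 + 4, so a_2 = 1.
  5 = 1*4 + 1, so a_3 = 1.
  4 = 4*1 + 0, so a_4 = 4.
The remainder reaches 0 after 5 divisions, so the expansion has 5 partial quotients, read off in order.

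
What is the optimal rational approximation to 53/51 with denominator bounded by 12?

Expand x = 53/51 as a continued fraction with the Euclidean algorithm:
  53 = 1*51 + 2, so a_0 = 1.
  51 = 25*2 + 1, so a_1 = 25.
  2 = 2*1 + 0, so a_2 = 2.
so x = [1; 25, 2].
Convergents (p_i = a_i*p_{i-1} + p_{i-2}, q_i = a_i*q_{i-1} + q_{i-2} with p_{-2}=0, p_{-1}=1, q_{-2}=1, q_{-1}=0), until the denominator exceeds 12:
  i=0: a_0=1, p_0 = 1*1 + 0 = 1, q_0 = 1*0 + 1 = 1.
  i=1: a_1=25, p_1 = 25*1 + 1 = 26, q_1 = 25*1 + 0 = 25.
q_1 = 25 > 12, so the last convergent with denominator <= 12 is p_0/q_0 = 1/1.
The closest fraction with denominator <= 12 is either p_0/q_0 or the intermediate fraction (k*p_0 + p_{-1})/(k*q_0 + q_{-1}) with the largest k >= 1 whose denominator stays <= 12; these approach x as k grows, and every other convergent or intermediate fraction in range is farther away.
Largest k: floor((12 - q_{-1})/q_0) = floor((12 - 0)/1) = 12 (using the seeds p_{-1} = 1, q_{-1} = 0).
That gives (12*1 + 1)/(12*1 + 0) = 13/12.
Compare the errors: |x - 1/1| = |53*1 - 1*51|/(51*1) = 2/51, and |x - 13/12| = |53*12 - 13*51|/(51*12) = 27/612.
Cross-multiplying, 2*612 = 1224 < 1377 = 27*51, so 2/51 is smaller: the convergent 1/1 is closer to x than 13/12.

1/1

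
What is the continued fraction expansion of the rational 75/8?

Run the Euclidean algorithm on 75 and 8; the successive quotients are the partial quotients a_0, a_1, ... (each step inverts the fractional part left over by the previous one):
  75 = 9*8 + 3, so a_0 = 9.
  8 = 2*3 + 2, so a_1 = 2.
  3 = 1*2 + 1, so a_2 = 1.
  2 = 2*1 + 0, so a_3 = 2.
The remainder reaches 0 after 4 divisions, so the expansion has 4 partial quotients, read off in order.

[9; 2, 1, 2]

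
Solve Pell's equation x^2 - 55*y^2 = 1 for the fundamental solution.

First expand sqrt(55) as a continued fraction. With x_i = (sqrt(55) + m_i)/d_i and (m_0, d_0) = (0, 1): a_0 = floor(sqrt(55)) = 7, since 7^2 = 49 <= 55 < 64 = 8^2.
Iterate m_{i+1} = d_i*a_i - m_i, d_{i+1} = (55 - m_{i+1}^2)/d_i, a_{i+1} = floor((a_0 + m_{i+1})/d_{i+1}):
  m_1 = 1*7 - 0 = 7, d_1 = (55 - 7^2)/1 = 6/1 = 6, a_1 = floor((7 + 7)/6) = 2.
  m_2 = 6*2 - 7 = 5, d_2 = (55 - 5^2)/6 = 30/6 = 5, a_2 = floor((7 + 5)/5) = 2.
  m_3 = 5*2 - 5 = 5, d_3 = (55 - 5^2)/5 = 30/5 = 6, a_3 = floor((7 + 5)/6) = 2.
  m_4 = 6*2 - 5 = 7, d_4 = (55 - 7^2)/6 = 6/6 = 1, a_4 = floor((7 + 7)/1) = 14.
  m_5 = 1*14 - 7 = 7, d_5 = (55 - 7^2)/1 = 6/1 = 6: (m_5, d_5) = (m_1, d_1) = (7, 6), so from here the quotients repeat a_1, ..., a_4; the period length is 4.
So sqrt(55) = [7; (2, 2, 2, 14)] with period length k = 4.
k is even, so the fundamental solution of x^2 - 55y^2 = 1 is (p_{k-1}, q_{k-1}) = (p_3, q_3); compute convergents through index 3.
Convergents (p_i = a_i*p_{i-1} + p_{i-2}, q_i = a_i*q_{i-1} + q_{i-2} with p_{-2}=0, p_{-1}=1, q_{-2}=1, q_{-1}=0):
  i=0: a_0=7, p_0 = 7*1 + 0 = 7, q_0 = 7*0 + 1 = 1.
  i=1: a_1=2, p_1 = 2*7 + 1 = 15, q_1 = 2*1 + 0 = 2.
  i=2: a_2=2, p_2 = 2*15 + 7 = 37, q_2 = 2*2 + 1 = 5.
  i=3: a_3=2, p_3 = 2*37 + 15 = 89, q_3 = 2*5 + 2 = 12.
Check: 89^2 - 55*12^2 = 7921 - 7920 = 1, so (x, y) = (89, 12) solves the equation, and by the theorem it is the least positive solution.

(x, y) = (89, 12)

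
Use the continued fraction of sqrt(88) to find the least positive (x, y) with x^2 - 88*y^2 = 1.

(x, y) = (197, 21)

First expand sqrt(88) as a continued fraction. With x_i = (sqrt(88) + m_i)/d_i and (m_0, d_0) = (0, 1): a_0 = floor(sqrt(88)) = 9, since 9^2 = 81 <= 88 < 100 = 10^2.
Iterate m_{i+1} = d_i*a_i - m_i, d_{i+1} = (88 - m_{i+1}^2)/d_i, a_{i+1} = floor((a_0 + m_{i+1})/d_{i+1}):
  m_1 = 1*9 - 0 = 9, d_1 = (88 - 9^2)/1 = 7/1 = 7, a_1 = floor((9 + 9)/7) = 2.
  m_2 = 7*2 - 9 = 5, d_2 = (88 - 5^2)/7 = 63/7 = 9, a_2 = floor((9 + 5)/9) = 1.
  m_3 = 9*1 - 5 = 4, d_3 = (88 - 4^2)/9 = 72/9 = 8, a_3 = floor((9 + 4)/8) = 1.
  m_4 = 8*1 - 4 = 4, d_4 = (88 - 4^2)/8 = 72/8 = 9, a_4 = floor((9 + 4)/9) = 1.
  m_5 = 9*1 - 4 = 5, d_5 = (88 - 5^2)/9 = 63/9 = 7, a_5 = floor((9 + 5)/7) = 2.
  m_6 = 7*2 - 5 = 9, d_6 = (88 - 9^2)/7 = 7/7 = 1, a_6 = floor((9 + 9)/1) = 18.
  m_7 = 1*18 - 9 = 9, d_7 = (88 - 9^2)/1 = 7/1 = 7: (m_7, d_7) = (m_1, d_1) = (9, 7), so from here the quotients repeat a_1, ..., a_6; the period length is 6.
So sqrt(88) = [9; (2, 1, 1, 1, 2, 18)] with period length k = 6.
k is even, so the fundamental solution of x^2 - 88y^2 = 1 is (p_{k-1}, q_{k-1}) = (p_5, q_5); compute convergents through index 5.
Convergents (p_i = a_i*p_{i-1} + p_{i-2}, q_i = a_i*q_{i-1} + q_{i-2} with p_{-2}=0, p_{-1}=1, q_{-2}=1, q_{-1}=0):
  i=0: a_0=9, p_0 = 9*1 + 0 = 9, q_0 = 9*0 + 1 = 1.
  i=1: a_1=2, p_1 = 2*9 + 1 = 19, q_1 = 2*1 + 0 = 2.
  i=2: a_2=1, p_2 = 1*19 + 9 = 28, q_2 = 1*2 + 1 = 3.
  i=3: a_3=1, p_3 = 1*28 + 19 = 47, q_3 = 1*3 + 2 = 5.
  i=4: a_4=1, p_4 = 1*47 + 28 = 75, q_4 = 1*5 + 3 = 8.
  i=5: a_5=2, p_5 = 2*75 + 47 = 197, q_5 = 2*8 + 5 = 21.
Check: 197^2 - 88*21^2 = 38809 - 38808 = 1, so (x, y) = (197, 21) solves the equation, and by the theorem it is the least positive solution.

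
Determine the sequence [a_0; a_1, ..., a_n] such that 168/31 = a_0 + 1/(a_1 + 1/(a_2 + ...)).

[5; 2, 2, 1, 1, 2]

Run the Euclidean algorithm on 168 and 31; the successive quotients are the partial quotients a_0, a_1, ... (each step inverts the fractional part left over by the previous one):
  168 = 5*31 + 13, so a_0 = 5.
  31 = 2*13 + 5, so a_1 = 2.
  13 = 2*5 + 3, so a_2 = 2.
  5 = 1*3 + 2, so a_3 = 1.
  3 = 1*2 + 1, so a_4 = 1.
  2 = 2*1 + 0, so a_5 = 2.
The remainder reaches 0 after 6 divisions, so the expansion has 6 partial quotients, read off in order.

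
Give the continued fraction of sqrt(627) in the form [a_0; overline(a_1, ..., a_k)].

[25; overline(25, 50)]

Write x_i = (sqrt(627) + m_i)/d_i with (m_0, d_0) = (0, 1). a_0 = floor(sqrt(627)) = 25, since 25^2 = 625 <= 627 < 676 = 26^2.
Iterate m_{i+1} = d_i*a_i - m_i, d_{i+1} = (627 - m_{i+1}^2)/d_i, a_{i+1} = floor((a_0 + m_{i+1})/d_{i+1}):
  m_1 = 1*25 - 0 = 25, d_1 = (627 - 25^2)/1 = 2/1 = 2, a_1 = floor((25 + 25)/2) = 25.
  m_2 = 2*25 - 25 = 25, d_2 = (627 - 25^2)/2 = 2/2 = 1, a_2 = floor((25 + 25)/1) = 50.
  m_3 = 1*50 - 25 = 25, d_3 = (627 - 25^2)/1 = 2/1 = 2: (m_3, d_3) = (m_1, d_1) = (25, 2), so from here the quotients repeat a_1, a_2; the period length is 2.
Hence the expansion of sqrt(627) is a_0 = 25 followed by the repeating block 25, 50 (period 2).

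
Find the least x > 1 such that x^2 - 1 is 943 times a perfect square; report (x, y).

(x, y) = (737, 24)

First expand sqrt(943) as a continued fraction. With x_i = (sqrt(943) + m_i)/d_i and (m_0, d_0) = (0, 1): a_0 = floor(sqrt(943)) = 30, since 30^2 = 900 <= 943 < 961 = 31^2.
Iterate m_{i+1} = d_i*a_i - m_i, d_{i+1} = (943 - m_{i+1}^2)/d_i, a_{i+1} = floor((a_0 + m_{i+1})/d_{i+1}):
  m_1 = 1*30 - 0 = 30, d_1 = (943 - 30^2)/1 = 43/1 = 43, a_1 = floor((30 + 30)/43) = 1.
  m_2 = 43*1 - 30 = 13, d_2 = (943 - 13^2)/43 = 774/43 = 18, a_2 = floor((30 + 13)/18) = 2.
  m_3 = 18*2 - 13 = 23, d_3 = (943 - 23^2)/18 = 414/18 = 23, a_3 = floor((30 + 23)/23) = 2.
  m_4 = 23*2 - 23 = 23, d_4 = (943 - 23^2)/23 = 414/23 = 18, a_4 = floor((30 + 23)/18) = 2.
  m_5 = 18*2 - 23 = 13, d_5 = (943 - 13^2)/18 = 774/18 = 43, a_5 = floor((30 + 13)/43) = 1.
  m_6 = 43*1 - 13 = 30, d_6 = (943 - 30^2)/43 = 43/43 = 1, a_6 = floor((30 + 30)/1) = 60.
  m_7 = 1*60 - 30 = 30, d_7 = (943 - 30^2)/1 = 43/1 = 43: (m_7, d_7) = (m_1, d_1) = (30, 43), so from here the quotients repeat a_1, ..., a_6; the period length is 6.
So sqrt(943) = [30; (1, 2, 2, 2, 1, 60)] with period length k = 6.
k is even, so the fundamental solution of x^2 - 943y^2 = 1 is (p_{k-1}, q_{k-1}) = (p_5, q_5); compute convergents through index 5.
Convergents (p_i = a_i*p_{i-1} + p_{i-2}, q_i = a_i*q_{i-1} + q_{i-2} with p_{-2}=0, p_{-1}=1, q_{-2}=1, q_{-1}=0):
  i=0: a_0=30, p_0 = 30*1 + 0 = 30, q_0 = 30*0 + 1 = 1.
  i=1: a_1=1, p_1 = 1*30 + 1 = 31, q_1 = 1*1 + 0 = 1.
  i=2: a_2=2, p_2 = 2*31 + 30 = 92, q_2 = 2*1 + 1 = 3.
  i=3: a_3=2, p_3 = 2*92 + 31 = 215, q_3 = 2*3 + 1 = 7.
  i=4: a_4=2, p_4 = 2*215 + 92 = 522, q_4 = 2*7 + 3 = 17.
  i=5: a_5=1, p_5 = 1*522 + 215 = 737, q_5 = 1*17 + 7 = 24.
Check: 737^2 - 943*24^2 = 543169 - 543168 = 1, so (x, y) = (737, 24) solves the equation, and by the theorem it is the least positive solution.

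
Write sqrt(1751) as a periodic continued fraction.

[41; (1, 5, 2, 4, 2, 5, 1, 82)]

Write x_i = (sqrt(1751) + m_i)/d_i with (m_0, d_0) = (0, 1). a_0 = floor(sqrt(1751)) = 41, since 41^2 = 1681 <= 1751 < 1764 = 42^2.
Iterate m_{i+1} = d_i*a_i - m_i, d_{i+1} = (1751 - m_{i+1}^2)/d_i, a_{i+1} = floor((a_0 + m_{i+1})/d_{i+1}):
  m_1 = 1*41 - 0 = 41, d_1 = (1751 - 41^2)/1 = 70/1 = 70, a_1 = floor((41 + 41)/70) = 1.
  m_2 = 70*1 - 41 = 29, d_2 = (1751 - 29^2)/70 = 910/70 = 13, a_2 = floor((41 + 29)/13) = 5.
  m_3 = 13*5 - 29 = 36, d_3 = (1751 - 36^2)/13 = 455/13 = 35, a_3 = floor((41 + 36)/35) = 2.
  m_4 = 35*2 - 36 = 34, d_4 = (1751 - 34^2)/35 = 595/35 = 17, a_4 = floor((41 + 34)/17) = 4.
  m_5 = 17*4 - 34 = 34, d_5 = (1751 - 34^2)/17 = 595/17 = 35, a_5 = floor((41 + 34)/35) = 2.
  m_6 = 35*2 - 34 = 36, d_6 = (1751 - 36^2)/35 = 455/35 = 13, a_6 = floor((41 + 36)/13) = 5.
  m_7 = 13*5 - 36 = 29, d_7 = (1751 - 29^2)/13 = 910/13 = 70, a_7 = floor((41 + 29)/70) = 1.
  m_8 = 70*1 - 29 = 41, d_8 = (1751 - 41^2)/70 = 70/70 = 1, a_8 = floor((41 + 41)/1) = 82.
  m_9 = 1*82 - 41 = 41, d_9 = (1751 - 41^2)/1 = 70/1 = 70: (m_9, d_9) = (m_1, d_1) = (41, 70), so from here the quotients repeat a_1, ..., a_8; the period length is 8.
Hence the expansion of sqrt(1751) is a_0 = 41 followed by the repeating block 1, 5, 2, 4, 2, 5, 1, 82 (period 8).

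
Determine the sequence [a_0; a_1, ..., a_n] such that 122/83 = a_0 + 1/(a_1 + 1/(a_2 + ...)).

[1; 2, 7, 1, 4]

Run the Euclidean algorithm on 122 and 83; the successive quotients are the partial quotients a_0, a_1, ... (each step inverts the fractional part left over by the previous one):
  122 = 1*83 + 39, so a_0 = 1.
  83 = 2*39 + 5, so a_1 = 2.
  39 = 7*5 + 4, so a_2 = 7.
  5 = 1*4 + 1, so a_3 = 1.
  4 = 4*1 + 0, so a_4 = 4.
The remainder reaches 0 after 5 divisions, so the expansion has 5 partial quotients, read off in order.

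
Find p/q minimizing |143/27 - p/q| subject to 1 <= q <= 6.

16/3

Expand x = 143/27 as a continued fraction with the Euclidean algorithm:
  143 = 5*27 + 8, so a_0 = 5.
  27 = 3*8 + 3, so a_1 = 3.
  8 = 2*3 + 2, so a_2 = 2.
  3 = 1*2 + 1, so a_3 = 1.
  2 = 2*1 + 0, so a_4 = 2.
so x = [5; 3, 2, 1, 2].
Convergents (p_i = a_i*p_{i-1} + p_{i-2}, q_i = a_i*q_{i-1} + q_{i-2} with p_{-2}=0, p_{-1}=1, q_{-2}=1, q_{-1}=0), until the denominator exceeds 6:
  i=0: a_0=5, p_0 = 5*1 + 0 = 5, q_0 = 5*0 + 1 = 1.
  i=1: a_1=3, p_1 = 3*5 + 1 = 16, q_1 = 3*1 + 0 = 3.
  i=2: a_2=2, p_2 = 2*16 + 5 = 37, q_2 = 2*3 + 1 = 7.
q_2 = 7 > 6, so the last convergent with denominator <= 6 is p_1/q_1 = 16/3.
The closest fraction with denominator <= 6 is either p_1/q_1 or the intermediate fraction (k*p_1 + p_0)/(k*q_1 + q_0) with the largest k >= 1 whose denominator stays <= 6; these approach x as k grows, and every other convergent or intermediate fraction in range is farther away.
Largest k: floor((6 - q_0)/q_1) = floor((6 - 1)/3) = 1.
That gives (1*16 + 5)/(1*3 + 1) = 21/4.
Compare the errors: |x - 16/3| = |143*3 - 16*27|/(27*3) = 3/81, and |x - 21/4| = |143*4 - 21*27|/(27*4) = 5/108.
Cross-multiplying, 3*108 = 324 < 405 = 5*81, so 3/81 is smaller: the convergent 16/3 is closer to x than 21/4.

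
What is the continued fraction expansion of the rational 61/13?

[4; 1, 2, 4]

Run the Euclidean algorithm on 61 and 13; the successive quotients are the partial quotients a_0, a_1, ... (each step inverts the fractional part left over by the previous one):
  61 = 4*13 + 9, so a_0 = 4.
  13 = 1*9 + 4, so a_1 = 1.
  9 = 2*4 + 1, so a_2 = 2.
  4 = 4*1 + 0, so a_3 = 4.
The remainder reaches 0 after 4 divisions, so the expansion has 4 partial quotients, read off in order.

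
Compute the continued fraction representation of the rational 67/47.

Run the Euclidean algorithm on 67 and 47; the successive quotients are the partial quotients a_0, a_1, ... (each step inverts the fractional part left over by the previous one):
  67 = 1*47 + 20, so a_0 = 1.
  47 = 2*20 + 7, so a_1 = 2.
  20 = 2*7 + 6, so a_2 = 2.
  7 = 1*6 + 1, so a_3 = 1.
  6 = 6*1 + 0, so a_4 = 6.
The remainder reaches 0 after 5 divisions, so the expansion has 5 partial quotients, read off in order.

[1; 2, 2, 1, 6]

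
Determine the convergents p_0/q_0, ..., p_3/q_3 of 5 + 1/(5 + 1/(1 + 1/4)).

5/1, 26/5, 31/6, 150/29

Using the convergent recurrence p_i = a_i*p_{i-1} + p_{i-2}, q_i = a_i*q_{i-1} + q_{i-2} with p_{-2}=0, p_{-1}=1, q_{-2}=1, q_{-1}=0:
  i=0: a_0=5, p_0 = 5*1 + 0 = 5, q_0 = 5*0 + 1 = 1.
  i=1: a_1=5, p_1 = 5*5 + 1 = 26, q_1 = 5*1 + 0 = 5.
  i=2: a_2=1, p_2 = 1*26 + 5 = 31, q_2 = 1*5 + 1 = 6.
  i=3: a_3=4, p_3 = 4*31 + 26 = 150, q_3 = 4*6 + 5 = 29.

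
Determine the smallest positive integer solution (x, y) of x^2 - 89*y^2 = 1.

First expand sqrt(89) as a continued fraction. With x_i = (sqrt(89) + m_i)/d_i and (m_0, d_0) = (0, 1): a_0 = floor(sqrt(89)) = 9, since 9^2 = 81 <= 89 < 100 = 10^2.
Iterate m_{i+1} = d_i*a_i - m_i, d_{i+1} = (89 - m_{i+1}^2)/d_i, a_{i+1} = floor((a_0 + m_{i+1})/d_{i+1}):
  m_1 = 1*9 - 0 = 9, d_1 = (89 - 9^2)/1 = 8/1 = 8, a_1 = floor((9 + 9)/8) = 2.
  m_2 = 8*2 - 9 = 7, d_2 = (89 - 7^2)/8 = 40/8 = 5, a_2 = floor((9 + 7)/5) = 3.
  m_3 = 5*3 - 7 = 8, d_3 = (89 - 8^2)/5 = 25/5 = 5, a_3 = floor((9 + 8)/5) = 3.
  m_4 = 5*3 - 8 = 7, d_4 = (89 - 7^2)/5 = 40/5 = 8, a_4 = floor((9 + 7)/8) = 2.
  m_5 = 8*2 - 7 = 9, d_5 = (89 - 9^2)/8 = 8/8 = 1, a_5 = floor((9 + 9)/1) = 18.
  m_6 = 1*18 - 9 = 9, d_6 = (89 - 9^2)/1 = 8/1 = 8: (m_6, d_6) = (m_1, d_1) = (9, 8), so from here the quotients repeat a_1, ..., a_5; the period length is 5.
So sqrt(89) = [9; (2, 3, 3, 2, 18)] with period length k = 5.
k is odd, so (p_{k-1}, q_{k-1}) only solves x^2 - 89y^2 = -1 and the fundamental solution of x^2 - 89y^2 = 1 is (p_{2k-1}, q_{2k-1}) = (p_9, q_9); compute convergents through index 9, running through the period twice.
Convergents (p_i = a_i*p_{i-1} + p_{i-2}, q_i = a_i*q_{i-1} + q_{i-2} with p_{-2}=0, p_{-1}=1, q_{-2}=1, q_{-1}=0):
  i=0: a_0=9, p_0 = 9*1 + 0 = 9, q_0 = 9*0 + 1 = 1.
  i=1: a_1=2, p_1 = 2*9 + 1 = 19, q_1 = 2*1 + 0 = 2.
  i=2: a_2=3, p_2 = 3*19 + 9 = 66, q_2 = 3*2 + 1 = 7.
  i=3: a_3=3, p_3 = 3*66 + 19 = 217, q_3 = 3*7 + 2 = 23.
  i=4: a_4=2, p_4 = 2*217 + 66 = 500, q_4 = 2*23 + 7 = 53.
  i=5: a_5=18, p_5 = 18*500 + 217 = 9217, q_5 = 18*53 + 23 = 977.
  i=6: a_6=2, p_6 = 2*9217 + 500 = 18934, q_6 = 2*977 + 53 = 2007.
  i=7: a_7=3, p_7 = 3*18934 + 9217 = 66019, q_7 = 3*2007 + 977 = 6998.
  i=8: a_8=3, p_8 = 3*66019 + 18934 = 216991, q_8 = 3*6998 + 2007 = 23001.
  i=9: a_9=2, p_9 = 2*216991 + 66019 = 500001, q_9 = 2*23001 + 6998 = 53000.
Indeed p_4^2 - 89*q_4^2 = 250000 - 250001 = -1, not +1.
Check: 500001^2 - 89*53000^2 = 250001000001 - 250001000000 = 1, so (x, y) = (500001, 53000) solves the equation, and by the theorem it is the least positive solution.

(x, y) = (500001, 53000)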